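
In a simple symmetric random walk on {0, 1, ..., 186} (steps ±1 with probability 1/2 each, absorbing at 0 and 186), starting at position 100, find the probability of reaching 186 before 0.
P(hit 186 before 0) = 100/186 = 50/93

Let u_k = P(hit 186 before 0 | start at k). Then u_0 = 0, u_186 = 1, and u_k = u_{k-1}/2 + u_{k+1}/2 for 1 ≤ k ≤ 185. This harmonic recurrence is solved by u_k = k/186, giving u_100 = 100/186 = 50/93.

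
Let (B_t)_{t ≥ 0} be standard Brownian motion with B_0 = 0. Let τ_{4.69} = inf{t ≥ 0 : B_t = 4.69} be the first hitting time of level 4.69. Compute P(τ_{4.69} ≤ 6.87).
P(τ_{4.69} ≤ 6.87) = 2(1 − Φ(4.69/√6.87)) = 2(1 − Φ(1.7893)) ≈ 0.0736

By the reflection principle for standard BM, P(τ_b ≤ t) = 2 · P(B_t ≥ b). Since B_t ~ N(0, t), P(B_t ≥ 4.69) = 1 − Φ(4.69/√t) = 1 − Φ(4.69/√6.87) = 1 − Φ(1.7893) ≈ 0.03678. Doubling: P(τ_{4.69} ≤ 6.87) ≈ 2 · 0.03678 = 0.07356 ≈ 0.0736.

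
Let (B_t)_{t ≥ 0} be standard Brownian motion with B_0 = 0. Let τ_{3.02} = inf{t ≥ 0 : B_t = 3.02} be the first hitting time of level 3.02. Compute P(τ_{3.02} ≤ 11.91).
P(τ_{3.02} ≤ 11.91) = 2(1 − Φ(3.02/√11.91)) = 2(1 − Φ(0.8751)) ≈ 0.3815

By the reflection principle for standard BM, P(τ_b ≤ t) = 2 · P(B_t ≥ b). Since B_t ~ N(0, t), P(B_t ≥ 3.02) = 1 − Φ(3.02/√t) = 1 − Φ(3.02/√11.91) = 1 − Φ(0.8751) ≈ 0.19076. Doubling: P(τ_{3.02} ≤ 11.91) ≈ 2 · 0.19076 = 0.38152 ≈ 0.3815.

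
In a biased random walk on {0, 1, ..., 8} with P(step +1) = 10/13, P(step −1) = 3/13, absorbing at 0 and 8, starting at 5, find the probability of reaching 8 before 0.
P(hit 8 before 0) = (1 − (3/10)^5) / (1 − (3/10)^8) = 14251000/14284777

Let u_k denote P(reach 8 before 0 | start at k). Boundary: u_0 = 0, u_8 = 1. Recurrence: u_k = 10/13·u_{k+1} + 3/13·u_{k-1} for 1 ≤ k ≤ 7. Try u_k = A + B·r^k with r = q/p = (3/13)/(10/13) = 3/10. Substitution satisfies the recurrence; boundary conditions give:
  u_k = (1 − r^k) / (1 − r^N) = (1 − (3/10)^5) / (1 − (3/10)^8) = 14251000/14284777.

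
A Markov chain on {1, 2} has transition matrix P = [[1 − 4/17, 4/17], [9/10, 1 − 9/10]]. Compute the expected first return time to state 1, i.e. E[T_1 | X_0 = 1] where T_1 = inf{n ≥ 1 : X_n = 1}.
E[T_1 | X_0 = 1] = 1/π_1 = 193/153

For an irreducible recurrent Markov chain with stationary distribution π, E[T_i | X_0 = i] = 1/π_i (Kac's formula). Here π_1 = (9/10)/(4/17 + 9/10) = (9/10)/(193/170) = 153/193, so E[T_1 | X_0 = 1] = 1/π_1 = (4/17 + 9/10)/(9/10) = (193/170)/(9/10) = 193/153.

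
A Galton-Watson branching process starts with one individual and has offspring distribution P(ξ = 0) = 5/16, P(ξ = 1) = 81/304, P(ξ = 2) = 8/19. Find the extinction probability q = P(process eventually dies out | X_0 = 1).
q = 95/128

The pgf is f(s) = 5/16 + 81/304·s + 8/19·s². The extinction probability q is the smallest fixed point of f in [0, 1]. Setting s = f(s):
  8/19·s² + (81/304 − 1)·s + 5/16 = 0
  8/19·s² − (5/16 + 8/19)·s + 5/16 = 0
which factors as (s − 1)·(8/19·s − 5/16) = 0, giving roots s = 1 and s = (5/16)/(8/19) = 95/128.
Mean offspring μ = 81/304 + 2·8/19 = 337/304 > 1 (supercritical), so q < 1. The extinction probability is the smaller root: q = (5/16)/(8/19) = 95/128.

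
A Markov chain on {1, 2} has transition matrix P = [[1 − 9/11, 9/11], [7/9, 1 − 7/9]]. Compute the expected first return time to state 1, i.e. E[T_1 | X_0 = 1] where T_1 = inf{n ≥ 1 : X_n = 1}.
E[T_1 | X_0 = 1] = 1/π_1 = 158/77

For an irreducible recurrent Markov chain with stationary distribution π, E[T_i | X_0 = i] = 1/π_i (Kac's formula). Here π_1 = (7/9)/(9/11 + 7/9) = (7/9)/(158/99) = 77/158, so E[T_1 | X_0 = 1] = 1/π_1 = (9/11 + 7/9)/(7/9) = (158/99)/(7/9) = 158/77.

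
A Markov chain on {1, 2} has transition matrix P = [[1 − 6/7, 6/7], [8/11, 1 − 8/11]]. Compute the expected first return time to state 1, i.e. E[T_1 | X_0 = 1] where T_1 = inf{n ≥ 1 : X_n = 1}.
E[T_1 | X_0 = 1] = 1/π_1 = 61/28

For an irreducible recurrent Markov chain with stationary distribution π, E[T_i | X_0 = i] = 1/π_i (Kac's formula). Here π_1 = (8/11)/(6/7 + 8/11) = (8/11)/(122/77) = 28/61, so E[T_1 | X_0 = 1] = 1/π_1 = (6/7 + 8/11)/(8/11) = (122/77)/(8/11) = 61/28.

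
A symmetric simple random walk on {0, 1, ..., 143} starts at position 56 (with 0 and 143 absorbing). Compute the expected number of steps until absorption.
E[τ | X_0 = 56] = 4872

Let v_k = E[τ | X_0 = k]. Boundary: v_0 = v_143 = 0. Recurrence: v_k = 1 + (v_{k-1} + v_{k+1})/2 for 1 ≤ k ≤ 142. The particular solution to v_k − (v_{k-1} + v_{k+1})/2 = 1 is v_k = −k^2. Adding homogeneous solution A + B k and matching boundaries gives v_k = k (143 − k). Substituting k = 56: v_56 = 56 · 87 = 4872.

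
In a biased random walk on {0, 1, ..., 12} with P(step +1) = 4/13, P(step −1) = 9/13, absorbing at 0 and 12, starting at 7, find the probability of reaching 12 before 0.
P(hit 12 before 0) = (1 − (9/4)^7) / (1 − (9/4)^12) = 976196608/56482551853

Let u_k denote P(reach 12 before 0 | start at k). Boundary: u_0 = 0, u_12 = 1. Recurrence: u_k = 4/13·u_{k+1} + 9/13·u_{k-1} for 1 ≤ k ≤ 11. Try u_k = A + B·r^k with r = q/p = (9/13)/(4/13) = 9/4. Substitution satisfies the recurrence; boundary conditions give:
  u_k = (1 − r^k) / (1 − r^N) = (1 − (9/4)^7) / (1 − (9/4)^12) = 976196608/56482551853.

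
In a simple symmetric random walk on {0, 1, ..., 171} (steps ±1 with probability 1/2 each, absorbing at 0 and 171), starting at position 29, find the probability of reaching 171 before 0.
P(hit 171 before 0) = 29/171

Let u_k = P(hit 171 before 0 | start at k). Then u_0 = 0, u_171 = 1, and u_k = u_{k-1}/2 + u_{k+1}/2 for 1 ≤ k ≤ 170. This harmonic recurrence is solved by u_k = k/171, giving u_29 = 29/171.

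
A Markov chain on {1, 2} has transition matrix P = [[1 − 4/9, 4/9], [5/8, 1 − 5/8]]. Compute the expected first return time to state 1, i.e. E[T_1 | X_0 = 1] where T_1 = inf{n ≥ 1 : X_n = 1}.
E[T_1 | X_0 = 1] = 1/π_1 = 77/45

For an irreducible recurrent Markov chain with stationary distribution π, E[T_i | X_0 = i] = 1/π_i (Kac's formula). Here π_1 = (5/8)/(4/9 + 5/8) = (5/8)/(77/72) = 45/77, so E[T_1 | X_0 = 1] = 1/π_1 = (4/9 + 5/8)/(5/8) = (77/72)/(5/8) = 77/45.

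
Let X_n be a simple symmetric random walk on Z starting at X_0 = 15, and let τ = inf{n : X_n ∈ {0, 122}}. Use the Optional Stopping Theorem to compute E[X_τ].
E[X_τ] = 15

X_n is a martingale and τ is a bounded-mean stopping time (indeed τ is finite a.s. with bounded expectation since the walk is in a bounded region). By the OST, E[X_τ] = E[X_0] = 15. Equivalently: E[X_τ] = 122 · P(hit 122 first) + 0 · P(hit 0 first) = 122 · (15/122) = 15.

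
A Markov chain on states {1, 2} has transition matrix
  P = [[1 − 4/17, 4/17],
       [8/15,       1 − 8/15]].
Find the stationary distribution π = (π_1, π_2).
π_1 = 34/49, π_2 = 15/49

Solve πP = π with π_1 + π_2 = 1. From πP = π: π_1 · (1 − 4/17) + π_2 · 8/15 = π_1 ⇒ π_2 · 8/15 = π_1 · 4/17 ⇒ π_2/π_1 = (4/17)/(8/15) = 15/34. Together with π_1 + π_2 = 1:
  π_1 = (8/15)/(4/17 + 8/15) = (8/15)/(196/255) = 34/49,
  π_2 = (4/17)/(4/17 + 8/15) = (4/17)/(196/255) = 15/49.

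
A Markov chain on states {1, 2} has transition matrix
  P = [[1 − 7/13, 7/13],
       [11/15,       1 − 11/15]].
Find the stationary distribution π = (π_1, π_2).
π_1 = 143/248, π_2 = 105/248

Solve πP = π with π_1 + π_2 = 1. From πP = π: π_1 · (1 − 7/13) + π_2 · 11/15 = π_1 ⇒ π_2 · 11/15 = π_1 · 7/13 ⇒ π_2/π_1 = (7/13)/(11/15) = 105/143. Together with π_1 + π_2 = 1:
  π_1 = (11/15)/(7/13 + 11/15) = (11/15)/(248/195) = 143/248,
  π_2 = (7/13)/(7/13 + 11/15) = (7/13)/(248/195) = 105/248.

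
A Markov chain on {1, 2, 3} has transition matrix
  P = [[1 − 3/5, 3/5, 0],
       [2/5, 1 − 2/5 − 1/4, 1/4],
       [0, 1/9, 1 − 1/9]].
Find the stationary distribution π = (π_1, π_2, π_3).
π = (8/47, 12/47, 27/47)

This is a birth-death chain on three states, which satisfies detailed balance: π_1 · P_{12} = π_2 · P_{21} and π_2 · P_{23} = π_3 · P_{32}.
From π_1 · 3/5 = π_2 · 2/5: π_2/π_1 = (3/5)/(2/5) = 3/2.
From π_2 · 1/4 = π_3 · 1/9: π_3/π_2 = (1/4)/(1/9) = 9/4.
Take π_1 proportional to 1; then unnormalized π = (1, 3/2, 27/8). Normalize by dividing by the sum 47/8:
  π = (8/47, 12/47, 27/47).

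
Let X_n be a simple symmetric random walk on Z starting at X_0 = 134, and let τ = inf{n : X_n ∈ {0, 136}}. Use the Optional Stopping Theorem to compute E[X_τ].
E[X_τ] = 134

X_n is a martingale and τ is a bounded-mean stopping time (indeed τ is finite a.s. with bounded expectation since the walk is in a bounded region). By the OST, E[X_τ] = E[X_0] = 134. Equivalently: E[X_τ] = 136 · P(hit 136 first) + 0 · P(hit 0 first) = 136 · (134/136) = 134.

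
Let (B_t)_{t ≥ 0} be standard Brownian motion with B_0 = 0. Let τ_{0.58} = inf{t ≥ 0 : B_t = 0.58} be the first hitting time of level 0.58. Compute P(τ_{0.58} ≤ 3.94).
P(τ_{0.58} ≤ 3.94) = 2(1 − Φ(0.58/√3.94)) = 2(1 − Φ(0.2922)) ≈ 0.7701

By the reflection principle for standard BM, P(τ_b ≤ t) = 2 · P(B_t ≥ b). Since B_t ~ N(0, t), P(B_t ≥ 0.58) = 1 − Φ(0.58/√t) = 1 − Φ(0.58/√3.94) = 1 − Φ(0.2922) ≈ 0.38507. Doubling: P(τ_{0.58} ≤ 3.94) ≈ 2 · 0.38507 = 0.77014 ≈ 0.7701.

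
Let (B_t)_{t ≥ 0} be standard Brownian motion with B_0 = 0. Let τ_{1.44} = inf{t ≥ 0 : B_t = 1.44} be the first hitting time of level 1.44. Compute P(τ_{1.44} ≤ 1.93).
P(τ_{1.44} ≤ 1.93) = 2(1 − Φ(1.44/√1.93)) = 2(1 − Φ(1.0365)) ≈ 0.3000

By the reflection principle for standard BM, P(τ_b ≤ t) = 2 · P(B_t ≥ b). Since B_t ~ N(0, t), P(B_t ≥ 1.44) = 1 − Φ(1.44/√t) = 1 − Φ(1.44/√1.93) = 1 − Φ(1.0365) ≈ 0.14998. Doubling: P(τ_{1.44} ≤ 1.93) ≈ 2 · 0.14998 = 0.29996 ≈ 0.3000.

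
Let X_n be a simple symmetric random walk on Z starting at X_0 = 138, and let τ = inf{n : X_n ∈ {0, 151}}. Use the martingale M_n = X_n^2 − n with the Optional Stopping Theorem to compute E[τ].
E[τ] = 1794

M_n = X_n^2 − n is a martingale (since E[X_{n+1}^2 | F_n] = X_n^2 + 1). By OST (τ has finite mean in a bounded region), E[M_τ] = E[M_0] = X_0^2 − 0 = 138^2 = 19044. Also E[M_τ] = E[X_τ^2] − E[τ]. The walk exits at 0 or 151, with P(hit 151 first) = 138/151, so E[X_τ^2] = 151^2 · 138/151 + 0 = 20838. Thus E[τ] = E[X_τ^2] − E[M_τ] = 20838 − 19044 = 1794 = 138(151 − 138) = 1794.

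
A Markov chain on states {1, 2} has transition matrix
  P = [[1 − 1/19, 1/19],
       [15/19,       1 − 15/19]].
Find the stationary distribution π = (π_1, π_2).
π_1 = 15/16, π_2 = 1/16

Solve πP = π with π_1 + π_2 = 1. From πP = π: π_1 · (1 − 1/19) + π_2 · 15/19 = π_1 ⇒ π_2 · 15/19 = π_1 · 1/19 ⇒ π_2/π_1 = (1/19)/(15/19) = 1/15. Together with π_1 + π_2 = 1:
  π_1 = (15/19)/(1/19 + 15/19) = (15/19)/(16/19) = 15/16,
  π_2 = (1/19)/(1/19 + 15/19) = (1/19)/(16/19) = 1/16.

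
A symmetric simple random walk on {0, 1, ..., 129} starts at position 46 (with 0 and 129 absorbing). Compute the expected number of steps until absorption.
E[τ | X_0 = 46] = 3818

Let v_k = E[τ | X_0 = k]. Boundary: v_0 = v_129 = 0. Recurrence: v_k = 1 + (v_{k-1} + v_{k+1})/2 for 1 ≤ k ≤ 128. The particular solution to v_k − (v_{k-1} + v_{k+1})/2 = 1 is v_k = −k^2. Adding homogeneous solution A + B k and matching boundaries gives v_k = k (129 − k). Substituting k = 46: v_46 = 46 · 83 = 3818.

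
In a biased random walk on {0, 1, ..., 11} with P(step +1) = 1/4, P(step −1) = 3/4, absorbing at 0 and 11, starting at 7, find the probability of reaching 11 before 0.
P(hit 11 before 0) = (1 − (3)^7) / (1 − (3)^11) = 1093/88573

Let u_k denote P(reach 11 before 0 | start at k). Boundary: u_0 = 0, u_11 = 1. Recurrence: u_k = 1/4·u_{k+1} + 3/4·u_{k-1} for 1 ≤ k ≤ 10. Try u_k = A + B·r^k with r = q/p = (3/4)/(1/4) = 3. Substitution satisfies the recurrence; boundary conditions give:
  u_k = (1 − r^k) / (1 − r^N) = (1 − (3)^7) / (1 − (3)^11) = 1093/88573.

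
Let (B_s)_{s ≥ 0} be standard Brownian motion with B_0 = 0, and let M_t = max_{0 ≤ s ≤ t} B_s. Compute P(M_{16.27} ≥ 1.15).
P(M_{16.27} ≥ 1.15) = 2·P(B_{16.27} ≥ 1.15) = 2(1 − Φ(1.15/√16.27)) ≈ 0.7756

By the reflection principle for Brownian motion, P(M_t ≥ a) = 2 · P(B_t ≥ a) for a ≥ 0. Since B_t ~ N(0, t), P(B_t ≥ 1.15) = 1 − Φ(1.15/√t) = 1 − Φ(1.15/√16.27) = 1 − Φ(0.2851). So
  P(M_{16.27} ≥ 1.15) = 2(1 − Φ(0.2851)) ≈ 0.7756.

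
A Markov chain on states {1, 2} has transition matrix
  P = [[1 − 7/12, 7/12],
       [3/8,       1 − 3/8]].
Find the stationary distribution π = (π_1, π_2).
π_1 = 9/23, π_2 = 14/23

Solve πP = π with π_1 + π_2 = 1. From πP = π: π_1 · (1 − 7/12) + π_2 · 3/8 = π_1 ⇒ π_2 · 3/8 = π_1 · 7/12 ⇒ π_2/π_1 = (7/12)/(3/8) = 14/9. Together with π_1 + π_2 = 1:
  π_1 = (3/8)/(7/12 + 3/8) = (3/8)/(23/24) = 9/23,
  π_2 = (7/12)/(7/12 + 3/8) = (7/12)/(23/24) = 14/23.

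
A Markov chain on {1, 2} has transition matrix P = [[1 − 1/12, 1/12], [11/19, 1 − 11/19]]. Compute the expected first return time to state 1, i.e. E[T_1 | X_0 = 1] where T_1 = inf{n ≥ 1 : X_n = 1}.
E[T_1 | X_0 = 1] = 1/π_1 = 151/132

For an irreducible recurrent Markov chain with stationary distribution π, E[T_i | X_0 = i] = 1/π_i (Kac's formula). Here π_1 = (11/19)/(1/12 + 11/19) = (11/19)/(151/228) = 132/151, so E[T_1 | X_0 = 1] = 1/π_1 = (1/12 + 11/19)/(11/19) = (151/228)/(11/19) = 151/132.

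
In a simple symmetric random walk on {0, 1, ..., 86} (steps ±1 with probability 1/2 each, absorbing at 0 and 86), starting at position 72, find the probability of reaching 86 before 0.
P(hit 86 before 0) = 72/86 = 36/43

Let u_k = P(hit 86 before 0 | start at k). Then u_0 = 0, u_86 = 1, and u_k = u_{k-1}/2 + u_{k+1}/2 for 1 ≤ k ≤ 85. This harmonic recurrence is solved by u_k = k/86, giving u_72 = 72/86 = 36/43.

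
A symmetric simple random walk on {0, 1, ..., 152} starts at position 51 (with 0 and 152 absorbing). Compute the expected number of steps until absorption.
E[τ | X_0 = 51] = 5151

Let v_k = E[τ | X_0 = k]. Boundary: v_0 = v_152 = 0. Recurrence: v_k = 1 + (v_{k-1} + v_{k+1})/2 for 1 ≤ k ≤ 151. The particular solution to v_k − (v_{k-1} + v_{k+1})/2 = 1 is v_k = −k^2. Adding homogeneous solution A + B k and matching boundaries gives v_k = k (152 − k). Substituting k = 51: v_51 = 51 · 101 = 5151.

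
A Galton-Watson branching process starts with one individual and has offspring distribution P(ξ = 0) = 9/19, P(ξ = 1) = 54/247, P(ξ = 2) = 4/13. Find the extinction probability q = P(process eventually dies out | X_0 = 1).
q = 1

Mean offspring μ = 0·9/19 + 1·54/247 + 2·4/13 = 206/247 ≤ 1. For μ ≤ 1 with offspring not concentrated at 1, the Galton-Watson process goes extinct almost surely, so q = 1.
(Algebraic check: The pgf is f(s) = 9/19 + 54/247·s + 4/13·s². The extinction probability q is the smallest fixed point of f in [0, 1]. Setting s = f(s):
  4/13·s² + (54/247 − 1)·s + 9/19 = 0
  4/13·s² − (9/19 + 4/13)·s + 9/19 = 0
which factors as (s − 1)·(4/13·s − 9/19) = 0, giving roots s = 1 and s = (9/19)/(4/13) = 117/76. Since 117/76 ≥ 1, the smallest root in [0, 1] is s = 1.)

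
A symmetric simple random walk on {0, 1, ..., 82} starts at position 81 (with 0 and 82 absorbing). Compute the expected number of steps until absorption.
E[τ | X_0 = 81] = 81

Let v_k = E[τ | X_0 = k]. Boundary: v_0 = v_82 = 0. Recurrence: v_k = 1 + (v_{k-1} + v_{k+1})/2 for 1 ≤ k ≤ 81. The particular solution to v_k − (v_{k-1} + v_{k+1})/2 = 1 is v_k = −k^2. Adding homogeneous solution A + B k and matching boundaries gives v_k = k (82 − k). Substituting k = 81: v_81 = 81 · 1 = 81.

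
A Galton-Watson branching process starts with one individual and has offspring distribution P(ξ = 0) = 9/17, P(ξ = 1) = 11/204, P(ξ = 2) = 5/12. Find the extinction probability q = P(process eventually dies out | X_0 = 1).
q = 1

Mean offspring μ = 0·9/17 + 1·11/204 + 2·5/12 = 181/204 ≤ 1. For μ ≤ 1 with offspring not concentrated at 1, the Galton-Watson process goes extinct almost surely, so q = 1.
(Algebraic check: The pgf is f(s) = 9/17 + 11/204·s + 5/12·s². The extinction probability q is the smallest fixed point of f in [0, 1]. Setting s = f(s):
  5/12·s² + (11/204 − 1)·s + 9/17 = 0
  5/12·s² − (9/17 + 5/12)·s + 9/17 = 0
which factors as (s − 1)·(5/12·s − 9/17) = 0, giving roots s = 1 and s = (9/17)/(5/12) = 108/85. Since 108/85 ≥ 1, the smallest root in [0, 1] is s = 1.)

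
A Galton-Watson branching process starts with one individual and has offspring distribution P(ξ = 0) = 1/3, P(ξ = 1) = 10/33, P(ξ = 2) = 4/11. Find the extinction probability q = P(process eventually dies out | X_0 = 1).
q = 11/12

The pgf is f(s) = 1/3 + 10/33·s + 4/11·s². The extinction probability q is the smallest fixed point of f in [0, 1]. Setting s = f(s):
  4/11·s² + (10/33 − 1)·s + 1/3 = 0
  4/11·s² − (1/3 + 4/11)·s + 1/3 = 0
which factors as (s − 1)·(4/11·s − 1/3) = 0, giving roots s = 1 and s = (1/3)/(4/11) = 11/12.
Mean offspring μ = 10/33 + 2·4/11 = 34/33 > 1 (supercritical), so q < 1. The extinction probability is the smaller root: q = (1/3)/(4/11) = 11/12.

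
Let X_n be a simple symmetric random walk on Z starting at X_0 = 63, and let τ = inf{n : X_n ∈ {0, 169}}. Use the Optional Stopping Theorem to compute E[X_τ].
E[X_τ] = 63

X_n is a martingale and τ is a bounded-mean stopping time (indeed τ is finite a.s. with bounded expectation since the walk is in a bounded region). By the OST, E[X_τ] = E[X_0] = 63. Equivalently: E[X_τ] = 169 · P(hit 169 first) + 0 · P(hit 0 first) = 169 · (63/169) = 63.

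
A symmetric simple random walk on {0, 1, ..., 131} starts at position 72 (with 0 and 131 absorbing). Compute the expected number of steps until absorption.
E[τ | X_0 = 72] = 4248

Let v_k = E[τ | X_0 = k]. Boundary: v_0 = v_131 = 0. Recurrence: v_k = 1 + (v_{k-1} + v_{k+1})/2 for 1 ≤ k ≤ 130. The particular solution to v_k − (v_{k-1} + v_{k+1})/2 = 1 is v_k = −k^2. Adding homogeneous solution A + B k and matching boundaries gives v_k = k (131 − k). Substituting k = 72: v_72 = 72 · 59 = 4248.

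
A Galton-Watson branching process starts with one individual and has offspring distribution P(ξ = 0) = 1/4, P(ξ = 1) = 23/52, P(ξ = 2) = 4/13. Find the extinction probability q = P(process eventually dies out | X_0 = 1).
q = 13/16

The pgf is f(s) = 1/4 + 23/52·s + 4/13·s². The extinction probability q is the smallest fixed point of f in [0, 1]. Setting s = f(s):
  4/13·s² + (23/52 − 1)·s + 1/4 = 0
  4/13·s² − (1/4 + 4/13)·s + 1/4 = 0
which factors as (s − 1)·(4/13·s − 1/4) = 0, giving roots s = 1 and s = (1/4)/(4/13) = 13/16.
Mean offspring μ = 23/52 + 2·4/13 = 55/52 > 1 (supercritical), so q < 1. The extinction probability is the smaller root: q = (1/4)/(4/13) = 13/16.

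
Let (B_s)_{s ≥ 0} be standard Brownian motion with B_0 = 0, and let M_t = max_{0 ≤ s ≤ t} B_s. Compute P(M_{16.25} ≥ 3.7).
P(M_{16.25} ≥ 3.7) = 2·P(B_{16.25} ≥ 3.7) = 2(1 − Φ(3.7/√16.25)) ≈ 0.3587

By the reflection principle for Brownian motion, P(M_t ≥ a) = 2 · P(B_t ≥ a) for a ≥ 0. Since B_t ~ N(0, t), P(B_t ≥ 3.7) = 1 − Φ(3.7/√t) = 1 − Φ(3.7/√16.25) = 1 − Φ(0.9179). So
  P(M_{16.25} ≥ 3.7) = 2(1 − Φ(0.9179)) ≈ 0.3587.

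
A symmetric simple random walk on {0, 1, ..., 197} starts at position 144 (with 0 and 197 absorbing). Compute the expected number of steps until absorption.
E[τ | X_0 = 144] = 7632

Let v_k = E[τ | X_0 = k]. Boundary: v_0 = v_197 = 0. Recurrence: v_k = 1 + (v_{k-1} + v_{k+1})/2 for 1 ≤ k ≤ 196. The particular solution to v_k − (v_{k-1} + v_{k+1})/2 = 1 is v_k = −k^2. Adding homogeneous solution A + B k and matching boundaries gives v_k = k (197 − k). Substituting k = 144: v_144 = 144 · 53 = 7632.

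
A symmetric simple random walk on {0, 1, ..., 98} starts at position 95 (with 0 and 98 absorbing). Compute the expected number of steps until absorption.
E[τ | X_0 = 95] = 285

Let v_k = E[τ | X_0 = k]. Boundary: v_0 = v_98 = 0. Recurrence: v_k = 1 + (v_{k-1} + v_{k+1})/2 for 1 ≤ k ≤ 97. The particular solution to v_k − (v_{k-1} + v_{k+1})/2 = 1 is v_k = −k^2. Adding homogeneous solution A + B k and matching boundaries gives v_k = k (98 − k). Substituting k = 95: v_95 = 95 · 3 = 285.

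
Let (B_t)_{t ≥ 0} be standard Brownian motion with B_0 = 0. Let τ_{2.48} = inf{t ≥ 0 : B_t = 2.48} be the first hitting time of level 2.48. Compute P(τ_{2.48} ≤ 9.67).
P(τ_{2.48} ≤ 9.67) = 2(1 − Φ(2.48/√9.67)) = 2(1 − Φ(0.7975)) ≈ 0.4252

By the reflection principle for standard BM, P(τ_b ≤ t) = 2 · P(B_t ≥ b). Since B_t ~ N(0, t), P(B_t ≥ 2.48) = 1 − Φ(2.48/√t) = 1 − Φ(2.48/√9.67) = 1 − Φ(0.7975) ≈ 0.21258. Doubling: P(τ_{2.48} ≤ 9.67) ≈ 2 · 0.21258 = 0.42516 ≈ 0.4252.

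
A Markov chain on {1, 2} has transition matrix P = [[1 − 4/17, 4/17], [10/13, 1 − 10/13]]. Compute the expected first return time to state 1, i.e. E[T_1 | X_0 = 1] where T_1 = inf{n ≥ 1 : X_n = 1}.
E[T_1 | X_0 = 1] = 1/π_1 = 111/85

For an irreducible recurrent Markov chain with stationary distribution π, E[T_i | X_0 = i] = 1/π_i (Kac's formula). Here π_1 = (10/13)/(4/17 + 10/13) = (10/13)/(222/221) = 85/111, so E[T_1 | X_0 = 1] = 1/π_1 = (4/17 + 10/13)/(10/13) = (222/221)/(10/13) = 111/85.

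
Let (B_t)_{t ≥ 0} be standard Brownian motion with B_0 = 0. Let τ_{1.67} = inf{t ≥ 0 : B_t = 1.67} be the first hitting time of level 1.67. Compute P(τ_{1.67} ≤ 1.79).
P(τ_{1.67} ≤ 1.79) = 2(1 − Φ(1.67/√1.79)) = 2(1 − Φ(1.2482)) ≈ 0.2120

By the reflection principle for standard BM, P(τ_b ≤ t) = 2 · P(B_t ≥ b). Since B_t ~ N(0, t), P(B_t ≥ 1.67) = 1 − Φ(1.67/√t) = 1 − Φ(1.67/√1.79) = 1 − Φ(1.2482) ≈ 0.10598. Doubling: P(τ_{1.67} ≤ 1.79) ≈ 2 · 0.10598 = 0.21196 ≈ 0.2120.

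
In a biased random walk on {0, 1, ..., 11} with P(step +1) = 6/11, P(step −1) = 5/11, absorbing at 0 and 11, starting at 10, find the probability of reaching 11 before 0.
P(hit 11 before 0) = (1 − (5/6)^10) / (1 − (5/6)^11) = 304203306/313968931

Let u_k denote P(reach 11 before 0 | start at k). Boundary: u_0 = 0, u_11 = 1. Recurrence: u_k = 6/11·u_{k+1} + 5/11·u_{k-1} for 1 ≤ k ≤ 10. Try u_k = A + B·r^k with r = q/p = (5/11)/(6/11) = 5/6. Substitution satisfies the recurrence; boundary conditions give:
  u_k = (1 − r^k) / (1 − r^N) = (1 − (5/6)^10) / (1 − (5/6)^11) = 304203306/313968931.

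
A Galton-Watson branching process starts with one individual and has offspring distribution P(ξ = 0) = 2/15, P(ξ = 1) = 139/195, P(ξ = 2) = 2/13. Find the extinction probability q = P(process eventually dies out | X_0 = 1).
q = 13/15

The pgf is f(s) = 2/15 + 139/195·s + 2/13·s². The extinction probability q is the smallest fixed point of f in [0, 1]. Setting s = f(s):
  2/13·s² + (139/195 − 1)·s + 2/15 = 0
  2/13·s² − (2/15 + 2/13)·s + 2/15 = 0
which factors as (s − 1)·(2/13·s − 2/15) = 0, giving roots s = 1 and s = (2/15)/(2/13) = 13/15.
Mean offspring μ = 139/195 + 2·2/13 = 199/195 > 1 (supercritical), so q < 1. The extinction probability is the smaller root: q = (2/15)/(2/13) = 13/15.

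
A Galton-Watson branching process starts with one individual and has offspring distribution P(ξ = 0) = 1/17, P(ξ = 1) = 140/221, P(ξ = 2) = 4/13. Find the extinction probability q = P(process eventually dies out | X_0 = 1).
q = 13/68

The pgf is f(s) = 1/17 + 140/221·s + 4/13·s². The extinction probability q is the smallest fixed point of f in [0, 1]. Setting s = f(s):
  4/13·s² + (140/221 − 1)·s + 1/17 = 0
  4/13·s² − (1/17 + 4/13)·s + 1/17 = 0
which factors as (s − 1)·(4/13·s − 1/17) = 0, giving roots s = 1 and s = (1/17)/(4/13) = 13/68.
Mean offspring μ = 140/221 + 2·4/13 = 276/221 > 1 (supercritical), so q < 1. The extinction probability is the smaller root: q = (1/17)/(4/13) = 13/68.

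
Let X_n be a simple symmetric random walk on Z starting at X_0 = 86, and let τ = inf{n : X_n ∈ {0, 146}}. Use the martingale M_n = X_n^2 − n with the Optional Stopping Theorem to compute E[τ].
E[τ] = 5160

M_n = X_n^2 − n is a martingale (since E[X_{n+1}^2 | F_n] = X_n^2 + 1). By OST (τ has finite mean in a bounded region), E[M_τ] = E[M_0] = X_0^2 − 0 = 86^2 = 7396. Also E[M_τ] = E[X_τ^2] − E[τ]. The walk exits at 0 or 146, with P(hit 146 first) = 86/146, so E[X_τ^2] = 146^2 · 86/146 + 0 = 12556. Thus E[τ] = E[X_τ^2] − E[M_τ] = 12556 − 7396 = 5160 = 86(146 − 86) = 5160.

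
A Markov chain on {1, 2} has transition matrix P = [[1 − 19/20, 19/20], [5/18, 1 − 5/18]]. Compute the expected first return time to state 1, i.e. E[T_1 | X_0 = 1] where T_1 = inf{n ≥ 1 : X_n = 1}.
E[T_1 | X_0 = 1] = 1/π_1 = 221/50

For an irreducible recurrent Markov chain with stationary distribution π, E[T_i | X_0 = i] = 1/π_i (Kac's formula). Here π_1 = (5/18)/(19/20 + 5/18) = (5/18)/(221/180) = 50/221, so E[T_1 | X_0 = 1] = 1/π_1 = (19/20 + 5/18)/(5/18) = (221/180)/(5/18) = 221/50.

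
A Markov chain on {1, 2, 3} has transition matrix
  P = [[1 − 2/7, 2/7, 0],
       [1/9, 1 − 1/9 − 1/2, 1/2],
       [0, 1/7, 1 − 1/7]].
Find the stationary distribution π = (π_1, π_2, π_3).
π = (7/88, 9/44, 63/88)

This is a birth-death chain on three states, which satisfies detailed balance: π_1 · P_{12} = π_2 · P_{21} and π_2 · P_{23} = π_3 · P_{32}.
From π_1 · 2/7 = π_2 · 1/9: π_2/π_1 = (2/7)/(1/9) = 18/7.
From π_2 · 1/2 = π_3 · 1/7: π_3/π_2 = (1/2)/(1/7) = 7/2.
Take π_1 proportional to 1; then unnormalized π = (1, 18/7, 9). Normalize by dividing by the sum 88/7:
  π = (7/88, 9/44, 63/88).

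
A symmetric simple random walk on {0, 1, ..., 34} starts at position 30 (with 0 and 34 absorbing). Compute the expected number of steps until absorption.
E[τ | X_0 = 30] = 120

Let v_k = E[τ | X_0 = k]. Boundary: v_0 = v_34 = 0. Recurrence: v_k = 1 + (v_{k-1} + v_{k+1})/2 for 1 ≤ k ≤ 33. The particular solution to v_k − (v_{k-1} + v_{k+1})/2 = 1 is v_k = −k^2. Adding homogeneous solution A + B k and matching boundaries gives v_k = k (34 − k). Substituting k = 30: v_30 = 30 · 4 = 120.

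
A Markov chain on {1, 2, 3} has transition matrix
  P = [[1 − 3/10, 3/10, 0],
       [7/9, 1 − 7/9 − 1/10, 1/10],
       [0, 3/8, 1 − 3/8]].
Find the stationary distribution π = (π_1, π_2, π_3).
π = (350/521, 135/521, 36/521)

This is a birth-death chain on three states, which satisfies detailed balance: π_1 · P_{12} = π_2 · P_{21} and π_2 · P_{23} = π_3 · P_{32}.
From π_1 · 3/10 = π_2 · 7/9: π_2/π_1 = (3/10)/(7/9) = 27/70.
From π_2 · 1/10 = π_3 · 3/8: π_3/π_2 = (1/10)/(3/8) = 4/15.
Take π_1 proportional to 1; then unnormalized π = (1, 27/70, 18/175). Normalize by dividing by the sum 521/350:
  π = (350/521, 135/521, 36/521).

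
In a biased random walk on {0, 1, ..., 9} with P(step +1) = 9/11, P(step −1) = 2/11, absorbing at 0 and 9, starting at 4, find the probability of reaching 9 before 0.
P(hit 9 before 0) = (1 − (2/9)^4) / (1 − (2/9)^9) = 55210815/55345711

Let u_k denote P(reach 9 before 0 | start at k). Boundary: u_0 = 0, u_9 = 1. Recurrence: u_k = 9/11·u_{k+1} + 2/11·u_{k-1} for 1 ≤ k ≤ 8. Try u_k = A + B·r^k with r = q/p = (2/11)/(9/11) = 2/9. Substitution satisfies the recurrence; boundary conditions give:
  u_k = (1 − r^k) / (1 − r^N) = (1 − (2/9)^4) / (1 − (2/9)^9) = 55210815/55345711.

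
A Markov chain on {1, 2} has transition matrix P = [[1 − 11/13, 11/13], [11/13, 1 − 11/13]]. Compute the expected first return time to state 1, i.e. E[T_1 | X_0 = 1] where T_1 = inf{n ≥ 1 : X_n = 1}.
E[T_1 | X_0 = 1] = 1/π_1 = 2

For an irreducible recurrent Markov chain with stationary distribution π, E[T_i | X_0 = i] = 1/π_i (Kac's formula). Here π_1 = (11/13)/(11/13 + 11/13) = (11/13)/(22/13) = 1/2, so E[T_1 | X_0 = 1] = 1/π_1 = (11/13 + 11/13)/(11/13) = (22/13)/(11/13) = 2.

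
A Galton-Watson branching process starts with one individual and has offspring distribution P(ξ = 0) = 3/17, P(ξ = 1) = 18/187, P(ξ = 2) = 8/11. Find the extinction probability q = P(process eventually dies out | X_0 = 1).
q = 33/136

The pgf is f(s) = 3/17 + 18/187·s + 8/11·s². The extinction probability q is the smallest fixed point of f in [0, 1]. Setting s = f(s):
  8/11·s² + (18/187 − 1)·s + 3/17 = 0
  8/11·s² − (3/17 + 8/11)·s + 3/17 = 0
which factors as (s − 1)·(8/11·s − 3/17) = 0, giving roots s = 1 and s = (3/17)/(8/11) = 33/136.
Mean offspring μ = 18/187 + 2·8/11 = 290/187 > 1 (supercritical), so q < 1. The extinction probability is the smaller root: q = (3/17)/(8/11) = 33/136.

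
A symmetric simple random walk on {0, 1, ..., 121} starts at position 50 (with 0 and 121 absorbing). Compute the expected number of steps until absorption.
E[τ | X_0 = 50] = 3550

Let v_k = E[τ | X_0 = k]. Boundary: v_0 = v_121 = 0. Recurrence: v_k = 1 + (v_{k-1} + v_{k+1})/2 for 1 ≤ k ≤ 120. The particular solution to v_k − (v_{k-1} + v_{k+1})/2 = 1 is v_k = −k^2. Adding homogeneous solution A + B k and matching boundaries gives v_k = k (121 − k). Substituting k = 50: v_50 = 50 · 71 = 3550.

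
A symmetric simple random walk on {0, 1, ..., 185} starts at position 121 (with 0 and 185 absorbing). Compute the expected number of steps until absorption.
E[τ | X_0 = 121] = 7744

Let v_k = E[τ | X_0 = k]. Boundary: v_0 = v_185 = 0. Recurrence: v_k = 1 + (v_{k-1} + v_{k+1})/2 for 1 ≤ k ≤ 184. The particular solution to v_k − (v_{k-1} + v_{k+1})/2 = 1 is v_k = −k^2. Adding homogeneous solution A + B k and matching boundaries gives v_k = k (185 − k). Substituting k = 121: v_121 = 121 · 64 = 7744.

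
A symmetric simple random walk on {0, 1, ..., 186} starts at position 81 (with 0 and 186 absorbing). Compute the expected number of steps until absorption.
E[τ | X_0 = 81] = 8505

Let v_k = E[τ | X_0 = k]. Boundary: v_0 = v_186 = 0. Recurrence: v_k = 1 + (v_{k-1} + v_{k+1})/2 for 1 ≤ k ≤ 185. The particular solution to v_k − (v_{k-1} + v_{k+1})/2 = 1 is v_k = −k^2. Adding homogeneous solution A + B k and matching boundaries gives v_k = k (186 − k). Substituting k = 81: v_81 = 81 · 105 = 8505.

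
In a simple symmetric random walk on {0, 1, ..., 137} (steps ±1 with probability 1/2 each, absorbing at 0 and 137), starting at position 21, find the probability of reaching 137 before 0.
P(hit 137 before 0) = 21/137

Let u_k = P(hit 137 before 0 | start at k). Then u_0 = 0, u_137 = 1, and u_k = u_{k-1}/2 + u_{k+1}/2 for 1 ≤ k ≤ 136. This harmonic recurrence is solved by u_k = k/137, giving u_21 = 21/137.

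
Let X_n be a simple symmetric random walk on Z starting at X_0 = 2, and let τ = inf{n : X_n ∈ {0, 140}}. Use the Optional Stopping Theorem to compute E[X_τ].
E[X_τ] = 2

X_n is a martingale and τ is a bounded-mean stopping time (indeed τ is finite a.s. with bounded expectation since the walk is in a bounded region). By the OST, E[X_τ] = E[X_0] = 2. Equivalently: E[X_τ] = 140 · P(hit 140 first) + 0 · P(hit 0 first) = 140 · (2/140) = 2.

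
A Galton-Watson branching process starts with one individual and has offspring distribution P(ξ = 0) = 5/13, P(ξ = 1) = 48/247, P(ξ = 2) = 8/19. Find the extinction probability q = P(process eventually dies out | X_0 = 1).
q = 95/104

The pgf is f(s) = 5/13 + 48/247·s + 8/19·s². The extinction probability q is the smallest fixed point of f in [0, 1]. Setting s = f(s):
  8/19·s² + (48/247 − 1)·s + 5/13 = 0
  8/19·s² − (5/13 + 8/19)·s + 5/13 = 0
which factors as (s − 1)·(8/19·s − 5/13) = 0, giving roots s = 1 and s = (5/13)/(8/19) = 95/104.
Mean offspring μ = 48/247 + 2·8/19 = 256/247 > 1 (supercritical), so q < 1. The extinction probability is the smaller root: q = (5/13)/(8/19) = 95/104.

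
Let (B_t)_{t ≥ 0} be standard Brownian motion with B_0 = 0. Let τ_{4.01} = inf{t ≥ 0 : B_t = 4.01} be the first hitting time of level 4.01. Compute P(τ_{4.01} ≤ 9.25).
P(τ_{4.01} ≤ 9.25) = 2(1 − Φ(4.01/√9.25)) = 2(1 − Φ(1.3185)) ≈ 0.1873

By the reflection principle for standard BM, P(τ_b ≤ t) = 2 · P(B_t ≥ b). Since B_t ~ N(0, t), P(B_t ≥ 4.01) = 1 − Φ(4.01/√t) = 1 − Φ(4.01/√9.25) = 1 − Φ(1.3185) ≈ 0.09367. Doubling: P(τ_{4.01} ≤ 9.25) ≈ 2 · 0.09367 = 0.18734 ≈ 0.1873.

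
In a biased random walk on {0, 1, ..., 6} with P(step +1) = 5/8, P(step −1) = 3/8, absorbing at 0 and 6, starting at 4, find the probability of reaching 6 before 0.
P(hit 6 before 0) = (1 − (3/5)^4) / (1 − (3/5)^6) = 850/931

Let u_k denote P(reach 6 before 0 | start at k). Boundary: u_0 = 0, u_6 = 1. Recurrence: u_k = 5/8·u_{k+1} + 3/8·u_{k-1} for 1 ≤ k ≤ 5. Try u_k = A + B·r^k with r = q/p = (3/8)/(5/8) = 3/5. Substitution satisfies the recurrence; boundary conditions give:
  u_k = (1 − r^k) / (1 − r^N) = (1 − (3/5)^4) / (1 − (3/5)^6) = 850/931.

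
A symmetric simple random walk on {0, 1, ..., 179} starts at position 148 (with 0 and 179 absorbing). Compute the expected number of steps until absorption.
E[τ | X_0 = 148] = 4588

Let v_k = E[τ | X_0 = k]. Boundary: v_0 = v_179 = 0. Recurrence: v_k = 1 + (v_{k-1} + v_{k+1})/2 for 1 ≤ k ≤ 178. The particular solution to v_k − (v_{k-1} + v_{k+1})/2 = 1 is v_k = −k^2. Adding homogeneous solution A + B k and matching boundaries gives v_k = k (179 − k). Substituting k = 148: v_148 = 148 · 31 = 4588.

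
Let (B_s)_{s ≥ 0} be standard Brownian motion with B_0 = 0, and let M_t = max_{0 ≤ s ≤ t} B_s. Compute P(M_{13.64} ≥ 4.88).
P(M_{13.64} ≥ 4.88) = 2·P(B_{13.64} ≥ 4.88) = 2(1 − Φ(4.88/√13.64)) ≈ 0.1864

By the reflection principle for Brownian motion, P(M_t ≥ a) = 2 · P(B_t ≥ a) for a ≥ 0. Since B_t ~ N(0, t), P(B_t ≥ 4.88) = 1 − Φ(4.88/√t) = 1 − Φ(4.88/√13.64) = 1 − Φ(1.3213). So
  P(M_{13.64} ≥ 4.88) = 2(1 − Φ(1.3213)) ≈ 0.1864.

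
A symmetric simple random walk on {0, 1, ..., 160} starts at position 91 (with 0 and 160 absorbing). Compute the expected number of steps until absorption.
E[τ | X_0 = 91] = 6279

Let v_k = E[τ | X_0 = k]. Boundary: v_0 = v_160 = 0. Recurrence: v_k = 1 + (v_{k-1} + v_{k+1})/2 for 1 ≤ k ≤ 159. The particular solution to v_k − (v_{k-1} + v_{k+1})/2 = 1 is v_k = −k^2. Adding homogeneous solution A + B k and matching boundaries gives v_k = k (160 − k). Substituting k = 91: v_91 = 91 · 69 = 6279.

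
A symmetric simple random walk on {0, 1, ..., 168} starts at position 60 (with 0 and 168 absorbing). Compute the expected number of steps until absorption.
E[τ | X_0 = 60] = 6480

Let v_k = E[τ | X_0 = k]. Boundary: v_0 = v_168 = 0. Recurrence: v_k = 1 + (v_{k-1} + v_{k+1})/2 for 1 ≤ k ≤ 167. The particular solution to v_k − (v_{k-1} + v_{k+1})/2 = 1 is v_k = −k^2. Adding homogeneous solution A + B k and matching boundaries gives v_k = k (168 − k). Substituting k = 60: v_60 = 60 · 108 = 6480.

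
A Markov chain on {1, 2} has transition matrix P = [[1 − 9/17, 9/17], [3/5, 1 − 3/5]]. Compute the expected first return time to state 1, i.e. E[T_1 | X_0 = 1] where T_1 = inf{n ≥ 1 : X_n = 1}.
E[T_1 | X_0 = 1] = 1/π_1 = 32/17

For an irreducible recurrent Markov chain with stationary distribution π, E[T_i | X_0 = i] = 1/π_i (Kac's formula). Here π_1 = (3/5)/(9/17 + 3/5) = (3/5)/(96/85) = 17/32, so E[T_1 | X_0 = 1] = 1/π_1 = (9/17 + 3/5)/(3/5) = (96/85)/(3/5) = 32/17.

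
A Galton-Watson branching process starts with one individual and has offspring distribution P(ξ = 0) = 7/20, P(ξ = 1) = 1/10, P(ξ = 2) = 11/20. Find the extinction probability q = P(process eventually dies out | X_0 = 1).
q = 7/11

The pgf is f(s) = 7/20 + 1/10·s + 11/20·s². The extinction probability q is the smallest fixed point of f in [0, 1]. Setting s = f(s):
  11/20·s² + (1/10 − 1)·s + 7/20 = 0
  11/20·s² − (7/20 + 11/20)·s + 7/20 = 0
which factors as (s − 1)·(11/20·s − 7/20) = 0, giving roots s = 1 and s = (7/20)/(11/20) = 7/11.
Mean offspring μ = 1/10 + 2·11/20 = 6/5 > 1 (supercritical), so q < 1. The extinction probability is the smaller root: q = (7/20)/(11/20) = 7/11.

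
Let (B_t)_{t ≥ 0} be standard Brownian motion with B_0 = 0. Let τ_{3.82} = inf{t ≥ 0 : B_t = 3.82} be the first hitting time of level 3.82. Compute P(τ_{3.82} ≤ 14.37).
P(τ_{3.82} ≤ 14.37) = 2(1 − Φ(3.82/√14.37)) = 2(1 − Φ(1.0077)) ≈ 0.3136

By the reflection principle for standard BM, P(τ_b ≤ t) = 2 · P(B_t ≥ b). Since B_t ~ N(0, t), P(B_t ≥ 3.82) = 1 − Φ(3.82/√t) = 1 − Φ(3.82/√14.37) = 1 − Φ(1.0077) ≈ 0.15680. Doubling: P(τ_{3.82} ≤ 14.37) ≈ 2 · 0.15680 = 0.31360 ≈ 0.3136.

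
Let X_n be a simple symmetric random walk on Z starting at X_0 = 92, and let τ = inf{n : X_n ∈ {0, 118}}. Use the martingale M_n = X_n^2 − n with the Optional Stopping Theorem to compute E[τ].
E[τ] = 2392

M_n = X_n^2 − n is a martingale (since E[X_{n+1}^2 | F_n] = X_n^2 + 1). By OST (τ has finite mean in a bounded region), E[M_τ] = E[M_0] = X_0^2 − 0 = 92^2 = 8464. Also E[M_τ] = E[X_τ^2] − E[τ]. The walk exits at 0 or 118, with P(hit 118 first) = 92/118, so E[X_τ^2] = 118^2 · 92/118 + 0 = 10856. Thus E[τ] = E[X_τ^2] − E[M_τ] = 10856 − 8464 = 2392 = 92(118 − 92) = 2392.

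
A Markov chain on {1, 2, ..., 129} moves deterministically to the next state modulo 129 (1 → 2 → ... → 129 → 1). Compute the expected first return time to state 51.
E[T_51 | X_0 = 51] = 129

The chain cycles deterministically, so starting at state 51 it returns in exactly 129 steps. Equivalently, the stationary distribution is uniform π_j = 1/129 for every state j, so by Kac's formula E[T_51] = 1/π_51 = 129.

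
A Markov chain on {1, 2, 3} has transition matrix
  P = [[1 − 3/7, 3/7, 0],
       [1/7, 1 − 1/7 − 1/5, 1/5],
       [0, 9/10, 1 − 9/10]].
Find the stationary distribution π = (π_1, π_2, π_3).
π = (3/14, 9/14, 1/7)

This is a birth-death chain on three states, which satisfies detailed balance: π_1 · P_{12} = π_2 · P_{21} and π_2 · P_{23} = π_3 · P_{32}.
From π_1 · 3/7 = π_2 · 1/7: π_2/π_1 = (3/7)/(1/7) = 3.
From π_2 · 1/5 = π_3 · 9/10: π_3/π_2 = (1/5)/(9/10) = 2/9.
Take π_1 proportional to 1; then unnormalized π = (1, 3, 2/3). Normalize by dividing by the sum 14/3:
  π = (3/14, 9/14, 1/7).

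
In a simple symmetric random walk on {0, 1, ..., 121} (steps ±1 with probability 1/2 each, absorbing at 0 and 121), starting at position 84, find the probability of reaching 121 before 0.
P(hit 121 before 0) = 84/121

Let u_k = P(hit 121 before 0 | start at k). Then u_0 = 0, u_121 = 1, and u_k = u_{k-1}/2 + u_{k+1}/2 for 1 ≤ k ≤ 120. This harmonic recurrence is solved by u_k = k/121, giving u_84 = 84/121.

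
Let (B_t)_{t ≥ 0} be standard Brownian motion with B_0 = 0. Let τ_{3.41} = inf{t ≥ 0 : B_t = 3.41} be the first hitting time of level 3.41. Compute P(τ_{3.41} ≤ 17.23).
P(τ_{3.41} ≤ 17.23) = 2(1 − Φ(3.41/√17.23)) = 2(1 − Φ(0.8215)) ≈ 0.4114

By the reflection principle for standard BM, P(τ_b ≤ t) = 2 · P(B_t ≥ b). Since B_t ~ N(0, t), P(B_t ≥ 3.41) = 1 − Φ(3.41/√t) = 1 − Φ(3.41/√17.23) = 1 − Φ(0.8215) ≈ 0.20568. Doubling: P(τ_{3.41} ≤ 17.23) ≈ 2 · 0.20568 = 0.41136 ≈ 0.4114.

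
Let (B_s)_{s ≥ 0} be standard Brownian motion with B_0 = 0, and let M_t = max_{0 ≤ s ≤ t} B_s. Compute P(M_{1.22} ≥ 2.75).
P(M_{1.22} ≥ 2.75) = 2·P(B_{1.22} ≥ 2.75) = 2(1 − Φ(2.75/√1.22)) ≈ 0.0128

By the reflection principle for Brownian motion, P(M_t ≥ a) = 2 · P(B_t ≥ a) for a ≥ 0. Since B_t ~ N(0, t), P(B_t ≥ 2.75) = 1 − Φ(2.75/√t) = 1 − Φ(2.75/√1.22) = 1 − Φ(2.4897). So
  P(M_{1.22} ≥ 2.75) = 2(1 − Φ(2.4897)) ≈ 0.0128.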